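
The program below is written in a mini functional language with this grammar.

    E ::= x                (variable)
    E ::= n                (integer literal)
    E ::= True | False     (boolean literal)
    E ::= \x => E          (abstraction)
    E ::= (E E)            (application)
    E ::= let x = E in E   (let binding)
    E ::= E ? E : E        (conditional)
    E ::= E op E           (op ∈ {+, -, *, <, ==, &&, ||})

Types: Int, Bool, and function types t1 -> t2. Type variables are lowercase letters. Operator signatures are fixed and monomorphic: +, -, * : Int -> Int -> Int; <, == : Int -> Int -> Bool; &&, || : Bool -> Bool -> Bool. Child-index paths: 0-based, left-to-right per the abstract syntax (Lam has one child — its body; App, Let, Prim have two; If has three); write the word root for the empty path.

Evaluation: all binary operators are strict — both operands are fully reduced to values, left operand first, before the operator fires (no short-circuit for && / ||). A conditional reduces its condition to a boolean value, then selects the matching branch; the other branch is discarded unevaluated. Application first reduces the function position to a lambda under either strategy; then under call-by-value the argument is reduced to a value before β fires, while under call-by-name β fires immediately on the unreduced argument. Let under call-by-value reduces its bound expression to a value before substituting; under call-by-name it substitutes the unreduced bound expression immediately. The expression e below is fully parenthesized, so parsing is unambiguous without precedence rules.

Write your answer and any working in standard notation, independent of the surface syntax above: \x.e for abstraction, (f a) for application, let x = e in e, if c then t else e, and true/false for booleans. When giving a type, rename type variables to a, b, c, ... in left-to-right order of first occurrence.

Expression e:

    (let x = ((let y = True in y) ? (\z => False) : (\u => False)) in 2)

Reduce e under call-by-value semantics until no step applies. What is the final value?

Answer: 2

Working:
step 0: (let x = (if (let y = true in y) then (\z.false) else (\u.false)) in 2)
step 1: [let@0.0] (let x = (if true then (\z.false) else (\u.false)) in 2)
step 2: [if@0] (let x = (\z.false) in 2)
step 3: [let@root] 2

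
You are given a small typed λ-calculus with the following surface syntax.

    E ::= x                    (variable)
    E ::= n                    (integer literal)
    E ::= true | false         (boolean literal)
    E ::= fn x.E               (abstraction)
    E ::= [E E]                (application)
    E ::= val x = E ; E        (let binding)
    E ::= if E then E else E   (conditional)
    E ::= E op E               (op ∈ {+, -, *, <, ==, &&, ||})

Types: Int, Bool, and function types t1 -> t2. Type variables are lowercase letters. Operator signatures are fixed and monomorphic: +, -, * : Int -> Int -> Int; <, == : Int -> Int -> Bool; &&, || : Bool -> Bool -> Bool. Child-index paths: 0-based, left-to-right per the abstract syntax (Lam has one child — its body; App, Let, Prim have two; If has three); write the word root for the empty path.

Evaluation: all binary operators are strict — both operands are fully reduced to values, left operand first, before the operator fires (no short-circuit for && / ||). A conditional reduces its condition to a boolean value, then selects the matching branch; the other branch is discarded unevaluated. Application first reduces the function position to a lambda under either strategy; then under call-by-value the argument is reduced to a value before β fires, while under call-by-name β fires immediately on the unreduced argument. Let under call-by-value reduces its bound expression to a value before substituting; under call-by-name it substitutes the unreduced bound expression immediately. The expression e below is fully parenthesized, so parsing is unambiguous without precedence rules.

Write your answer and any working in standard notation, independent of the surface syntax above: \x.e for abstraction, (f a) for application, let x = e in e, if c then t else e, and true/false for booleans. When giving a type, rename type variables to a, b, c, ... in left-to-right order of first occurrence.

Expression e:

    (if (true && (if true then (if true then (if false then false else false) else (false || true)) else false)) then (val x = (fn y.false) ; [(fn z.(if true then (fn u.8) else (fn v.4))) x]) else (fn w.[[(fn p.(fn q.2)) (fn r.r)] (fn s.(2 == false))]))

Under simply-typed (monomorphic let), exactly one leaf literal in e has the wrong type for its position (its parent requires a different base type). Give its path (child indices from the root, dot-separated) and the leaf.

Answer: 2.0.1.0.1 : false

Trace:
  unify Bool ~ Bool
  unify Bool ~ Bool
  unify Bool ~ Bool
  unify Bool ~ Bool
  unify Bool ~ Bool
  unify Bool ~ Bool
  unify Bool ~ Bool
  unify Bool ~ Bool
  unify Bool ~ Bool
  unify Bool ~ Bool
  unify Bool ~ Bool
\y._ : a -> Bool
let x : a -> Bool
  unify Bool ~ Bool
\u._ : c -> Int
\v._ : d -> Int
  unify c -> Int ~ d -> Int
  unify c ~ d
  unify Int ~ Int
\z._ : b -> d -> Int
x : a -> Bool
  unify b -> d -> Int ~ (a -> Bool) -> e
  unify b ~ a -> Bool
  unify d -> Int ~ e
_ _ : d -> Int
\q._ : h -> Int
\p._ : g -> h -> Int
r : i
\r._ : i -> i
  unify g -> h -> Int ~ (i -> i) -> j
  unify g ~ i -> i
  unify h -> Int ~ j
_ _ : h -> Int
  unify Int ~ Int
  unify Bool ~ Int
  FAIL: mismatch Bool ~ Int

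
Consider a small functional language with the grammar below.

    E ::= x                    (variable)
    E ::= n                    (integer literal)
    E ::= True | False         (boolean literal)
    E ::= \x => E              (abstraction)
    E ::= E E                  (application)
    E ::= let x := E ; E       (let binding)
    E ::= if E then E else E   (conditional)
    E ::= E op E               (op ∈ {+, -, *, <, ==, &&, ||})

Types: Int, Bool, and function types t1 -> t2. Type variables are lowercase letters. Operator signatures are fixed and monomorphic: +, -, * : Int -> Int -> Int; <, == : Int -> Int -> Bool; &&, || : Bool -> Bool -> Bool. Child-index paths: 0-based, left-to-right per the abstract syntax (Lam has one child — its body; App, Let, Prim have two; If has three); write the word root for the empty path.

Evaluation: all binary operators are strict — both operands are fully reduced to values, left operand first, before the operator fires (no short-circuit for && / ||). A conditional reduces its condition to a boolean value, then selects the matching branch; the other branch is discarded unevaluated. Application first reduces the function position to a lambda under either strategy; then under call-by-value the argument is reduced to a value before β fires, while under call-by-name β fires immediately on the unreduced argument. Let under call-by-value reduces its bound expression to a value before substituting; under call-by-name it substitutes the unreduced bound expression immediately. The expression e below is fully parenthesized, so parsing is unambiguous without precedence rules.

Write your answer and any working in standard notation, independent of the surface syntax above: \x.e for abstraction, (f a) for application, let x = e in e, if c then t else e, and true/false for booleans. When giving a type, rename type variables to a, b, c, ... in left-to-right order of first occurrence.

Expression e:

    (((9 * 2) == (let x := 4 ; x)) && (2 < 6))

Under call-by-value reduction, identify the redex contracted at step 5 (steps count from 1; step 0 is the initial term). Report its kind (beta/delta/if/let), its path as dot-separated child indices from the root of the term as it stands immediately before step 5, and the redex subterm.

Answer: delta at root : (false && true)

Derivation:
step 0: (((9 * 2) == (let x = 4 in x)) && (2 < 6))
step 1: [delta@0.0] ((18 == (let x = 4 in x)) && (2 < 6))
step 2: [let@0.1] ((18 == 4) && (2 < 6))
step 3: [delta@0] (false && (2 < 6))
step 4: [delta@1] (false && true)
step 5: [delta@root] false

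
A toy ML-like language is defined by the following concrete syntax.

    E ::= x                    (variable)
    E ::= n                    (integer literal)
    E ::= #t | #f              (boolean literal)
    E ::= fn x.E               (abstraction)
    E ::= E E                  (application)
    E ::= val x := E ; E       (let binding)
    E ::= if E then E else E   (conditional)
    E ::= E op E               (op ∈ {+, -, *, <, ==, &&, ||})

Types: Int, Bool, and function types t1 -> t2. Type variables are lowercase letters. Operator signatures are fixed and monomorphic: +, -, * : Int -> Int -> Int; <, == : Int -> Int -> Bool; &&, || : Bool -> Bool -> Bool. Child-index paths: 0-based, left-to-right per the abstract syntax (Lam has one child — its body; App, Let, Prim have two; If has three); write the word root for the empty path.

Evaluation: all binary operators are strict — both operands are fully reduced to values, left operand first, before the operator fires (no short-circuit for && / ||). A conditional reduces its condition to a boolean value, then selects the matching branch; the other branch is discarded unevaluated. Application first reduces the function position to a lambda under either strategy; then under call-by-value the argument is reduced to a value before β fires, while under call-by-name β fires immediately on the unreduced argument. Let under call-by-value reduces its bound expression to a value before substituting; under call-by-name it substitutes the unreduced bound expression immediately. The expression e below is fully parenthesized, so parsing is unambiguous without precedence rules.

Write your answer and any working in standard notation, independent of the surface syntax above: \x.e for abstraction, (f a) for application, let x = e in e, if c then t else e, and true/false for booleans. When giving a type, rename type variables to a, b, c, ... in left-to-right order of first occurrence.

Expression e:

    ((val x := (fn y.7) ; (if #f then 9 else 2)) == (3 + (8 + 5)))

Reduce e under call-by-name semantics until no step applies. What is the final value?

Answer: false

Trace:
step 0: ((let x = (\y.7) in (if false then 9 else 2)) == (3 + (8 + 5)))
step 1: [let@0] ((if false then 9 else 2) == (3 + (8 + 5)))
step 2: [if@0] (2 == (3 + (8 + 5)))
step 3: [delta@1.1] (2 == (3 + 13))
step 4: [delta@1] (2 == 16)
step 5: [delta@root] false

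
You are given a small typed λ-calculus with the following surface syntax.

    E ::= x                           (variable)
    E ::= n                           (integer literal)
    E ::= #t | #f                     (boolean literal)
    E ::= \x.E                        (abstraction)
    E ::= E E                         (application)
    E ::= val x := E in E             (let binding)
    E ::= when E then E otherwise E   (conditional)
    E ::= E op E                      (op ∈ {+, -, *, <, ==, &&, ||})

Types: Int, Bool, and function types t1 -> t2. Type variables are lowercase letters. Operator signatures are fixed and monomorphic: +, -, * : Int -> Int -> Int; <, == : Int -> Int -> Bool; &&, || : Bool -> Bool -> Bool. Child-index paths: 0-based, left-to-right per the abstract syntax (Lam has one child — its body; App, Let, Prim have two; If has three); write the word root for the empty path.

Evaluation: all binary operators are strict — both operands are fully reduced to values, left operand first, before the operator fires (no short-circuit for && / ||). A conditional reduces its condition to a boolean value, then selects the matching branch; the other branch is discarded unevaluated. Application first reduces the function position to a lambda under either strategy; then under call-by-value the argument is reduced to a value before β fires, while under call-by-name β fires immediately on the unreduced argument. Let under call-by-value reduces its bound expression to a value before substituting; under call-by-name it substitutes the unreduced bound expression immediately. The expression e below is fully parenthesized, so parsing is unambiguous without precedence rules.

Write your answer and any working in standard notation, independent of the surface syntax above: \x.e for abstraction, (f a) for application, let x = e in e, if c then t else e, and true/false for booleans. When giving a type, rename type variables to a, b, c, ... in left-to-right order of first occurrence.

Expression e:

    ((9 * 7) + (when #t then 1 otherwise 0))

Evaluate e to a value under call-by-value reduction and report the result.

Working:
step 0: ((9 * 7) + (if true then 1 else 0))
step 1: [delta@0] (63 + (if true then 1 else 0))
step 2: [if@1] (63 + 1)
step 3: [delta@root] 64

Answer: 64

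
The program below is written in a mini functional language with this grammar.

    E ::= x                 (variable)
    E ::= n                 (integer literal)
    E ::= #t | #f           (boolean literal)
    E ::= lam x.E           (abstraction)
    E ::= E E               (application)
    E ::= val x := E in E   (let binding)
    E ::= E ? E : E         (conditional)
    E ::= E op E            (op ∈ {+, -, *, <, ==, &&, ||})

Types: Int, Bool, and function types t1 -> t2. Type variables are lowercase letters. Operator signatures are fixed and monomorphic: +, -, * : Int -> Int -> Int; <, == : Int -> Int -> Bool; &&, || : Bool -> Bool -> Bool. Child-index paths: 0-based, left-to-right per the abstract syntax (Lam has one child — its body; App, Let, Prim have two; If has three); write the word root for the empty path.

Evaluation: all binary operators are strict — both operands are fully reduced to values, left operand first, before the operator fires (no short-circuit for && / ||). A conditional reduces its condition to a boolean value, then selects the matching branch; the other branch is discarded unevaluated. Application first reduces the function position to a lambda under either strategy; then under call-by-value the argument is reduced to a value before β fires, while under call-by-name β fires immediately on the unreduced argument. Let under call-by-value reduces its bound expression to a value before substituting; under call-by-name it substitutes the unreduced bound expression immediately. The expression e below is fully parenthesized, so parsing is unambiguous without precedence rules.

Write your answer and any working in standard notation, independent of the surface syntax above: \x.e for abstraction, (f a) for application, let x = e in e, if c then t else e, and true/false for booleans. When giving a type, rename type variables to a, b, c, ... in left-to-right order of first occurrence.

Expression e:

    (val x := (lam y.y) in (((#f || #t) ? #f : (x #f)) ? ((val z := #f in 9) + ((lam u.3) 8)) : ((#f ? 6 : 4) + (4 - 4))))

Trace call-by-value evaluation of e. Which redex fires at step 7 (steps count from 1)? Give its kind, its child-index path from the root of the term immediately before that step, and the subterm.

Working:
step 0: (let x = (\y.y) in (if (if (false || true) then false else (x false)) then ((let z = false in 9) + ((\u.3) 8)) else ((if false then 6 else 4) + (4 - 4))))
step 1: [let@root] (if (if (false || true) then false else ((\y.y) false)) then ((let z = false in 9) + ((\u.3) 8)) else ((if false then 6 else 4) + (4 - 4)))
step 2: [delta@0.0] (if (if true then false else ((\y.y) false)) then ((let z = false in 9) + ((\u.3) 8)) else ((if false then 6 else 4) + (4 - 4)))
step 3: [if@0] (if false then ((let z = false in 9) + ((\u.3) 8)) else ((if false then 6 else 4) + (4 - 4)))
step 4: [if@root] ((if false then 6 else 4) + (4 - 4))
step 5: [if@0] (4 + (4 - 4))
step 6: [delta@1] (4 + 0)
step 7: [delta@root] 4

Answer: delta at root : (4 + 0)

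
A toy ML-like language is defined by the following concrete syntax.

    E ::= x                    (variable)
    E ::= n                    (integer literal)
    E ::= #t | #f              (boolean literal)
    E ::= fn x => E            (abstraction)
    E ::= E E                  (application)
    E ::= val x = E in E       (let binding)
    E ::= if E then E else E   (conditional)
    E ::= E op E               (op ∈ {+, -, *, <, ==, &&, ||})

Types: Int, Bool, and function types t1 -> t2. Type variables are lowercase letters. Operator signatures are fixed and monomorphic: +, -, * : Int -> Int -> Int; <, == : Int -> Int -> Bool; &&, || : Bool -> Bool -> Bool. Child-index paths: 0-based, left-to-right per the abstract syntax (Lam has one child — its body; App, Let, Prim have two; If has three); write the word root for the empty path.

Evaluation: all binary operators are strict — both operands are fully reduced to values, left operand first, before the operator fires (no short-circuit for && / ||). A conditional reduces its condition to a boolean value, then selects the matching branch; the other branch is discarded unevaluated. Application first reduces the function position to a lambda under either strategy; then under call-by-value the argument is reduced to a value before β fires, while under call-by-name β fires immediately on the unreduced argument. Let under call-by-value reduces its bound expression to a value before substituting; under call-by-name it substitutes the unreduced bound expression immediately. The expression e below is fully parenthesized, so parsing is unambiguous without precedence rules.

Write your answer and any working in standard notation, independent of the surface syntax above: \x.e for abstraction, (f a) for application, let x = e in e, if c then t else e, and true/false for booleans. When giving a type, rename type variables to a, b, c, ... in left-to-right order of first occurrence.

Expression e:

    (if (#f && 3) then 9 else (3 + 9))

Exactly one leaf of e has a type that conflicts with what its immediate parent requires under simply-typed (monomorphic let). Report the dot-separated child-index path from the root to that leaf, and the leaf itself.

Answer: 0.1 : 3

Derivation:
  unify Bool ~ Bool
  unify Int ~ Bool
  FAIL: mismatch Int ~ Bool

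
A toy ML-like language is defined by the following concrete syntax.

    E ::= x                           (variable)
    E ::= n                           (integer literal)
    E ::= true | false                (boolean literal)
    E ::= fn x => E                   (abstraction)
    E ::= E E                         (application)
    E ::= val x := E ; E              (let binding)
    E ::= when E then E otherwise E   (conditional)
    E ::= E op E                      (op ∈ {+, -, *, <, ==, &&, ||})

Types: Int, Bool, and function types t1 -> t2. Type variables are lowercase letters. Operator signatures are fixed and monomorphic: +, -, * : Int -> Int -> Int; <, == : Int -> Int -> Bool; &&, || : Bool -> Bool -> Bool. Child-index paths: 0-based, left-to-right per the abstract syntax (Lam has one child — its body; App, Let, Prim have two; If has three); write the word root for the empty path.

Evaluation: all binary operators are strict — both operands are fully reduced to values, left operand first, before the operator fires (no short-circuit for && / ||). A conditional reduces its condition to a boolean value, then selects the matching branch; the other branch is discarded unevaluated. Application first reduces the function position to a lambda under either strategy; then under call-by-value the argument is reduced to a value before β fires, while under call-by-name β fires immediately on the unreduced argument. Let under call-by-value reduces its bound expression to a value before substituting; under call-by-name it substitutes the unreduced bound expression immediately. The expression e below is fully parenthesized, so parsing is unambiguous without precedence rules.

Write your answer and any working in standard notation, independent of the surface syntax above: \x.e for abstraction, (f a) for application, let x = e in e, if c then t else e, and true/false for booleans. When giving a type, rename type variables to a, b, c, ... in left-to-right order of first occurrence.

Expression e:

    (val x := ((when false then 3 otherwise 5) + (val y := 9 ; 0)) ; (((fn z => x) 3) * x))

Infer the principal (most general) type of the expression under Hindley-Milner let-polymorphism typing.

Derivation:
  unify Bool ~ Bool
  unify Int ~ Int
  unify Int ~ Int
let y : Int
  unify Int ~ Int
let x : Int
x : Int
\z._ : a -> Int
  unify a -> Int ~ Int -> b
  unify a ~ Int
  unify Int ~ b
_ _ : Int
  unify Int ~ Int
x : Int
  unify Int ~ Int

Answer: Int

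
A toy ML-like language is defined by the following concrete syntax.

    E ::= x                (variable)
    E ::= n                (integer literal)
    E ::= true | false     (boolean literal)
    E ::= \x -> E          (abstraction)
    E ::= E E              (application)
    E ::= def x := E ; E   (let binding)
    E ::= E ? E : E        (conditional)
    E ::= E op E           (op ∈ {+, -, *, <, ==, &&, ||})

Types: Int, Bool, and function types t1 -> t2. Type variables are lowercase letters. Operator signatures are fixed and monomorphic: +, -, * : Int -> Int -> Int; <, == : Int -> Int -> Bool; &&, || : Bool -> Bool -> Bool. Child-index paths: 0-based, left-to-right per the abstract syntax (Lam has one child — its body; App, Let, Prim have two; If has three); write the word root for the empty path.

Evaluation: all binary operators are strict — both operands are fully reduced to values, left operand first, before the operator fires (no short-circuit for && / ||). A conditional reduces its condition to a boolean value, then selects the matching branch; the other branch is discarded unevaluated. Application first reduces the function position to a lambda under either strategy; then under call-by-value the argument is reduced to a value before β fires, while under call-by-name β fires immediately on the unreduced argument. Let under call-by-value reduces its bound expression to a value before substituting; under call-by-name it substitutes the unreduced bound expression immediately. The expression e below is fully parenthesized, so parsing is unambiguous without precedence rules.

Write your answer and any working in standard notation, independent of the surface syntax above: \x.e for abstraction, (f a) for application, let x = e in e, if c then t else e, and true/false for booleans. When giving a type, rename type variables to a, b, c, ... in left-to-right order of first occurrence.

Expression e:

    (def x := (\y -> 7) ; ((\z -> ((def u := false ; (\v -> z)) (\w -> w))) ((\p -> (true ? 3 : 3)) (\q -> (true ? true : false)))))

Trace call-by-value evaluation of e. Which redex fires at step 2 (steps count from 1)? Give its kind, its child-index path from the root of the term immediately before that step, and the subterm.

Trace:
step 0: (let x = (\y.7) in ((\z.((let u = false in (\v.z)) (\w.w))) ((\p.(if true then 3 else 3)) (\q.(if true then true else false)))))
step 1: [let@root] ((\z.((let u = false in (\v.z)) (\w.w))) ((\p.(if true then 3 else 3)) (\q.(if true then true else false))))
step 2: [beta@1] ((\z.((let u = false in (\v.z)) (\w.w))) (if true then 3 else 3))

Answer: beta at 1 : ((\p.(if true then 3 else 3)) (\q.(if true then true else false)))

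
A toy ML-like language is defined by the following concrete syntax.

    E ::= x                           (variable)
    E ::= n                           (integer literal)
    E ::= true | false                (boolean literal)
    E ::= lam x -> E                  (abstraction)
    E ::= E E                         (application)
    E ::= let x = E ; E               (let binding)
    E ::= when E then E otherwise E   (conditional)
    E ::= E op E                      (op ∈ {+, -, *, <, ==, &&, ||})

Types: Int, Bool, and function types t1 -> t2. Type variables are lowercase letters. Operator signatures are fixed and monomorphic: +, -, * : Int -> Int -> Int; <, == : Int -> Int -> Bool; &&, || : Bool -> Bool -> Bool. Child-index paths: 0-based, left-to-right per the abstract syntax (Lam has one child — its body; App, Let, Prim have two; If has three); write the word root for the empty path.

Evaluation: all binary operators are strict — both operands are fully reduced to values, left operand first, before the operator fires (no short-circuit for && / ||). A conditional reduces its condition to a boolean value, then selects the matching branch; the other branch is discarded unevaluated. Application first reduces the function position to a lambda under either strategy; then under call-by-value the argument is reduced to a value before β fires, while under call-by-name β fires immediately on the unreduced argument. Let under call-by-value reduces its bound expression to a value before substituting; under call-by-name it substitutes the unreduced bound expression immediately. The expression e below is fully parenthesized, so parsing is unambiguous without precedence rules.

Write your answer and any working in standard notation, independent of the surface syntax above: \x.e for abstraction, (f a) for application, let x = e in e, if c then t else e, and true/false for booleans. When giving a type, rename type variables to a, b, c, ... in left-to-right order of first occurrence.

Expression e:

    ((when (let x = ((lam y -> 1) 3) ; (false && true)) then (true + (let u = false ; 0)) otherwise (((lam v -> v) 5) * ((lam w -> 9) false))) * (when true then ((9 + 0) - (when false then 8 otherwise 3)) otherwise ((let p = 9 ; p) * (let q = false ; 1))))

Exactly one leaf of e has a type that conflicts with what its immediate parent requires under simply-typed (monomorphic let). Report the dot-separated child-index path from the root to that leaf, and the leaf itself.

Derivation:
\y._ : a -> Int
  unify a -> Int ~ Int -> b
  unify a ~ Int
  unify Int ~ b
_ _ : Int
let x : Int
  unify Bool ~ Bool
  unify Bool ~ Bool
  unify Bool ~ Bool
  unify Bool ~ Int
  FAIL: mismatch Bool ~ Int

Answer: 0.1.0 : true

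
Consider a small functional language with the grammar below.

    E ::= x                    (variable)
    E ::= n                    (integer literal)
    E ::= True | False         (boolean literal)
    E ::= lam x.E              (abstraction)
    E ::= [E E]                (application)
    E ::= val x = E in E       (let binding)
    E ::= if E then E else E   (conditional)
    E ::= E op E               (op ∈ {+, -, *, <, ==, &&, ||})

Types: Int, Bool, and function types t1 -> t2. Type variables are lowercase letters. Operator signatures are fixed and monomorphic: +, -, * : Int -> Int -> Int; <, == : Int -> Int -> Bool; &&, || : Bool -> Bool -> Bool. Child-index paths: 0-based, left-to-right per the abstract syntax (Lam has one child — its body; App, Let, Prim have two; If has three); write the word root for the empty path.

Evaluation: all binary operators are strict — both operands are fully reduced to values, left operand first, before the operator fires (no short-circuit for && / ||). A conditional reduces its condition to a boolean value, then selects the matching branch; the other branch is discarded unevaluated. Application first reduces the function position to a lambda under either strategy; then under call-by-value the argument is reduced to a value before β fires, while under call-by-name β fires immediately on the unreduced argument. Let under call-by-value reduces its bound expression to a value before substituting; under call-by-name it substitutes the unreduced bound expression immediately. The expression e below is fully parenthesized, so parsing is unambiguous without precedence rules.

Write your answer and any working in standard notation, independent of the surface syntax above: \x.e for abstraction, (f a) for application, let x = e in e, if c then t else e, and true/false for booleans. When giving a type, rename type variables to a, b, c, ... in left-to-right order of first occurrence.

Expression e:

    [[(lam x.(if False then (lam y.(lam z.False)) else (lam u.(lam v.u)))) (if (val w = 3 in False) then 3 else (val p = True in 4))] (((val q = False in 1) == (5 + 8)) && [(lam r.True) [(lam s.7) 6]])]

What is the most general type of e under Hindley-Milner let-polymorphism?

Answer: a -> Bool

Trace:
  unify Bool ~ Bool
\z._ : c -> Bool
\y._ : b -> c -> Bool
u : d
\v._ : e -> d
\u._ : d -> e -> d
  unify b -> c -> Bool ~ d -> e -> d
  unify b ~ d
  unify c -> Bool ~ e -> d
  unify c ~ e
  unify Bool ~ d
\x._ : a -> Bool -> e -> Bool
let w : Int
  unify Bool ~ Bool
let p : Bool
  unify Int ~ Int
  unify a -> Bool -> e -> Bool ~ Int -> f
  unify a ~ Int
  unify Bool -> e -> Bool ~ f
_ _ : Bool -> e -> Bool
let q : Bool
  unify Int ~ Int
  unify Int ~ Int
  unify Int ~ Int
  unify Int ~ Int
  unify Bool ~ Bool
\r._ : g -> Bool
\s._ : h -> Int
  unify h -> Int ~ Int -> i
  unify h ~ Int
  unify Int ~ i
_ _ : Int
  unify g -> Bool ~ Int -> j
  unify g ~ Int
  unify Bool ~ j
_ _ : Bool
  unify Bool ~ Bool
  unify Bool -> e -> Bool ~ Bool -> k
  unify Bool ~ Bool
  unify e -> Bool ~ k
_ _ : e -> Bool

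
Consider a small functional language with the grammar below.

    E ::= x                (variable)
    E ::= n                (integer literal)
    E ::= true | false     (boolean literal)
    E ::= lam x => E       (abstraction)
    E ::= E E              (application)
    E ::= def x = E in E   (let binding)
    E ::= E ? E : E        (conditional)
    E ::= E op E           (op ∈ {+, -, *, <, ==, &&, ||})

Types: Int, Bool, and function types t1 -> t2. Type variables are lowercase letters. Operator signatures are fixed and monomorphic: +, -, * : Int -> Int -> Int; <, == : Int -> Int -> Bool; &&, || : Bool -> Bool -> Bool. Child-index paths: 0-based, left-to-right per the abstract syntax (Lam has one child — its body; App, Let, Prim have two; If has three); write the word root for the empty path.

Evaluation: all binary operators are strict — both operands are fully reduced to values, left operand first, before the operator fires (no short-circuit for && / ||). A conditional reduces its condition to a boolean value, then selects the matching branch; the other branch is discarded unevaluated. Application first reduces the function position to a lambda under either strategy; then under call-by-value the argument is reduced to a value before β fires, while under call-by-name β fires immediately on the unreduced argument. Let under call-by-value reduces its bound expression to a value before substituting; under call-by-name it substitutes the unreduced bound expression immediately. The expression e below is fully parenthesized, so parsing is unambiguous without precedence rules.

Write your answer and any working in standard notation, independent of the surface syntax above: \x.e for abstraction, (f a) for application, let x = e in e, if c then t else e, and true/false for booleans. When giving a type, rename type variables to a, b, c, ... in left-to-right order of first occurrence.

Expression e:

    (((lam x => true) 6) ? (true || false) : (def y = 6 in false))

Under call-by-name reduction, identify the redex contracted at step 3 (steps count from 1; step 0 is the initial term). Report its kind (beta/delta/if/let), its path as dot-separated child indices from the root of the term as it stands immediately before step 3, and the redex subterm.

Answer: delta at root : (true || false)

Working:
step 0: (if ((\x.true) 6) then (true || false) else (let y = 6 in false))
step 1: [beta@0] (if true then (true || false) else (let y = 6 in false))
step 2: [if@root] (true || false)
step 3: [delta@root] true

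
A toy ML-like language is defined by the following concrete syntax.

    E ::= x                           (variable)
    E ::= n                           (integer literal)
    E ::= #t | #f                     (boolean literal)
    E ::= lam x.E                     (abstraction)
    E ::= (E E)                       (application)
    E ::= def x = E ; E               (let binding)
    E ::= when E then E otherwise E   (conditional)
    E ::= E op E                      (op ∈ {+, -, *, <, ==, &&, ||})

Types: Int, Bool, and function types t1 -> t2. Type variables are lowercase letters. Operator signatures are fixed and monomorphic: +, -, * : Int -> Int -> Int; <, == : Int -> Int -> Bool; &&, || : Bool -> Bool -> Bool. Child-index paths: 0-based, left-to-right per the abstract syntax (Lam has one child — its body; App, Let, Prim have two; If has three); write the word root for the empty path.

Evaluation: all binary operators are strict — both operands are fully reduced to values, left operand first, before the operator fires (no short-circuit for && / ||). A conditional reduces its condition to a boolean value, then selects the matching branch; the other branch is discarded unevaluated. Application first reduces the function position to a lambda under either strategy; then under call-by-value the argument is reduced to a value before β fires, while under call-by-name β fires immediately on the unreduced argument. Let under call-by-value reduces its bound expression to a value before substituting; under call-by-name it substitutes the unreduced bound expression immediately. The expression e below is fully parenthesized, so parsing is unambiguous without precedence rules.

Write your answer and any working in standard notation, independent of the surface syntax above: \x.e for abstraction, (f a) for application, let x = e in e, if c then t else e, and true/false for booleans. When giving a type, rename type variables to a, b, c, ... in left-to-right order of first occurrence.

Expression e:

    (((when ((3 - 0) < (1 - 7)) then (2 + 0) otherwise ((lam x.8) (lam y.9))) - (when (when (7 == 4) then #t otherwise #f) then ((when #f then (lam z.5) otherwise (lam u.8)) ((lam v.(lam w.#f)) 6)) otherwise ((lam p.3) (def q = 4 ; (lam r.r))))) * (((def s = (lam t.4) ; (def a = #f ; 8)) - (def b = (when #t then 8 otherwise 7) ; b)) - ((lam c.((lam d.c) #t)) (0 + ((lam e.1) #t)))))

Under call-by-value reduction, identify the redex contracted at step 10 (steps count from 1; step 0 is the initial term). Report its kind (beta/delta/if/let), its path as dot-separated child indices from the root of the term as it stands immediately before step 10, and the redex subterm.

Answer: beta at 0.1 : ((\p.3) (\r.r))

Derivation:
step 0: (((if ((3 - 0) < (1 - 7)) then (2 + 0) else ((\x.8) (\y.9))) - (if (if (7 == 4) then true else false) then ((if false then (\z.5) else (\u.8)) ((\v.(\w.false)) 6)) else ((\p.3) (let q = 4 in (\r.r))))) * (((let s = (\t.4) in (let a = false in 8)) - (let b = (if true then 8 else 7) in b)) - ((\c.((\d.c) true)) (0 + ((\e.1) true)))))
step 1: [delta@0.0.0.0] (((if (3 < (1 - 7)) then (2 + 0) else ((\x.8) (\y.9))) - (if (if (7 == 4) then true else false) then ((if false then (\z.5) else (\u.8)) ((\v.(\w.false)) 6)) else ((\p.3) (let q = 4 in (\r.r))))) * (((let s = (\t.4) in (let a = false in 8)) - (let b = (if true then 8 else 7) in b)) - ((\c.((\d.c) true)) (0 + ((\e.1) true)))))
step 2: [delta@0.0.0.1] (((if (3 < -6) then (2 + 0) else ((\x.8) (\y.9))) - (if (if (7 == 4) then true else false) then ((if false then (\z.5) else (\u.8)) ((\v.(\w.false)) 6)) else ((\p.3) (let q = 4 in (\r.r))))) * (((let s = (\t.4) in (let a = false in 8)) - (let b = (if true then 8 else 7) in b)) - ((\c.((\d.c) true)) (0 + ((\e.1) true)))))
step 3: [delta@0.0.0] (((if false then (2 + 0) else ((\x.8) (\y.9))) - (if (if (7 == 4) then true else false) then ((if false then (\z.5) else (\u.8)) ((\v.(\w.false)) 6)) else ((\p.3) (let q = 4 in (\r.r))))) * (((let s = (\t.4) in (let a = false in 8)) - (let b = (if true then 8 else 7) in b)) - ((\c.((\d.c) true)) (0 + ((\e.1) true)))))
step 4: [if@0.0] ((((\x.8) (\y.9)) - (if (if (7 == 4) then true else false) then ((if false then (\z.5) else (\u.8)) ((\v.(\w.false)) 6)) else ((\p.3) (let q = 4 in (\r.r))))) * (((let s = (\t.4) in (let a = false in 8)) - (let b = (if true then 8 else 7) in b)) - ((\c.((\d.c) true)) (0 + ((\e.1) true)))))
step 5: [beta@0.0] ((8 - (if (if (7 == 4) then true else false) then ((if false then (\z.5) else (\u.8)) ((\v.(\w.false)) 6)) else ((\p.3) (let q = 4 in (\r.r))))) * (((let s = (\t.4) in (let a = false in 8)) - (let b = (if true then 8 else 7) in b)) - ((\c.((\d.c) true)) (0 + ((\e.1) true)))))
step 6: [delta@0.1.0.0] ((8 - (if (if false then true else false) then ((if false then (\z.5) else (\u.8)) ((\v.(\w.false)) 6)) else ((\p.3) (let q = 4 in (\r.r))))) * (((let s = (\t.4) in (let a = false in 8)) - (let b = (if true then 8 else 7) in b)) - ((\c.((\d.c) true)) (0 + ((\e.1) true)))))
step 7: [if@0.1.0] ((8 - (if false then ((if false then (\z.5) else (\u.8)) ((\v.(\w.false)) 6)) else ((\p.3) (let q = 4 in (\r.r))))) * (((let s = (\t.4) in (let a = false in 8)) - (let b = (if true then 8 else 7) in b)) - ((\c.((\d.c) true)) (0 + ((\e.1) true)))))
step 8: [if@0.1] ((8 - ((\p.3) (let q = 4 in (\r.r)))) * (((let s = (\t.4) in (let a = false in 8)) - (let b = (if true then 8 else 7) in b)) - ((\c.((\d.c) true)) (0 + ((\e.1) true)))))
step 9: [let@0.1.1] ((8 - ((\p.3) (\r.r))) * (((let s = (\t.4) in (let a = false in 8)) - (let b = (if true then 8 else 7) in b)) - ((\c.((\d.c) true)) (0 + ((\e.1) true)))))
step 10: [beta@0.1] ((8 - 3) * (((let s = (\t.4) in (let a = false in 8)) - (let b = (if true then 8 else 7) in b)) - ((\c.((\d.c) true)) (0 + ((\e.1) true)))))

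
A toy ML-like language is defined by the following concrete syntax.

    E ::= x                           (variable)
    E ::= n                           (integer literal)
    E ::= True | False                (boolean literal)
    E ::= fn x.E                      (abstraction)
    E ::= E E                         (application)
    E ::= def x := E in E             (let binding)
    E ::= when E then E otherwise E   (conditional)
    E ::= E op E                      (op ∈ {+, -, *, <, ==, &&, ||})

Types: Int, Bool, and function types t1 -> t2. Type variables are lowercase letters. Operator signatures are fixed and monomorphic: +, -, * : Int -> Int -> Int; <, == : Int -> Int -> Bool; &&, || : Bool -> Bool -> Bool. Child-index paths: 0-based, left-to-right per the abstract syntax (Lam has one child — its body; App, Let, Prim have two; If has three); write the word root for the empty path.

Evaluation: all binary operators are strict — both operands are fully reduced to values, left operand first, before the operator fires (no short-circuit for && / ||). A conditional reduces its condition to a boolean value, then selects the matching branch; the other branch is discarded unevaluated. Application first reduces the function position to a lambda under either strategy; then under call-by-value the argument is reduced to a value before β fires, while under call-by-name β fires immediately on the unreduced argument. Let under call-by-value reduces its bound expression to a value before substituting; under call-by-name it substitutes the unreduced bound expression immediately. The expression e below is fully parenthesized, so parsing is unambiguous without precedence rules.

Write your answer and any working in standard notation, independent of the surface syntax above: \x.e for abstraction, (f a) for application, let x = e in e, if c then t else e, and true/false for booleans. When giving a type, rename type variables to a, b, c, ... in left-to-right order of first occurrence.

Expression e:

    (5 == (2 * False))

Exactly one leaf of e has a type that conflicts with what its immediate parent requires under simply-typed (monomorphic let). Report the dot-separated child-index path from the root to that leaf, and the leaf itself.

Answer: 1.1 : false

Trace:
  unify Int ~ Int
  unify Int ~ Int
  unify Bool ~ Int
  FAIL: mismatch Bool ~ Int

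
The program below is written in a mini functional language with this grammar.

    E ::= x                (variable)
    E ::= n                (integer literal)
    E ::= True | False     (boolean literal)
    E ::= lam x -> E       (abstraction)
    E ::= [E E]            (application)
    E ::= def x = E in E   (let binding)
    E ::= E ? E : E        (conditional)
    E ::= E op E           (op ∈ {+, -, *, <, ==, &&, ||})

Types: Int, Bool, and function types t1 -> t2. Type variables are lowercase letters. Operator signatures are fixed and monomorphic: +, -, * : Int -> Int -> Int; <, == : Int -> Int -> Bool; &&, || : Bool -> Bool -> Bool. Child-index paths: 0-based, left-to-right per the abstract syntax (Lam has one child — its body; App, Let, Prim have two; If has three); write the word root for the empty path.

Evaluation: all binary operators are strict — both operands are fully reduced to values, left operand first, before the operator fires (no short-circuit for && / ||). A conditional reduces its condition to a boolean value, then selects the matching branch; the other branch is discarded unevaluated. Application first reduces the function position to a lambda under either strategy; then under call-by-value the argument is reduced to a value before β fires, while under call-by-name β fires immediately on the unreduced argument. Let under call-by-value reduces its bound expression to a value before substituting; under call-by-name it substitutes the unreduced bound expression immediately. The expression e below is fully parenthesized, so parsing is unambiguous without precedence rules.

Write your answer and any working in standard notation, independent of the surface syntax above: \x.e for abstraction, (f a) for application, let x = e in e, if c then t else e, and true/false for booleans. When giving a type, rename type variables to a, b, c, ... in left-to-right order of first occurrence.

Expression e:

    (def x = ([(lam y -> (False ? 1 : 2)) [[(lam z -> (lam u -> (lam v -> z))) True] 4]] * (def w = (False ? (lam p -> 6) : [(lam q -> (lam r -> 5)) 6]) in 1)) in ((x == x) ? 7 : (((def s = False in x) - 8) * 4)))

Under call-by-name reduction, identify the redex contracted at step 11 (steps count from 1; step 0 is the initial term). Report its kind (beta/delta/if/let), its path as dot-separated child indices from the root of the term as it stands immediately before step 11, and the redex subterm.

Answer: if at root : (if true then 7 else (((let s = false in (((\y.(if false then 1 else 2)) (((\z.(\u.(\v.z))) true) 4)) * (let w = (if false then (\p.6) else ((\q.(\r.5)) 6)) in 1))) - 8) * 4))

Working:
step 0: (let x = (((\y.(if false then 1 else 2)) (((\z.(\u.(\v.z))) true) 4)) * (let w = (if false then (\p.6) else ((\q.(\r.5)) 6)) in 1)) in (if (x == x) then 7 else (((let s = false in x) - 8) * 4)))
step 1: [let@root] (if ((((\y.(if false then 1 else 2)) (((\z.(\u.(\v.z))) true) 4)) * (let w = (if false then (\p.6) else ((\q.(\r.5)) 6)) in 1)) == (((\y.(if false then 1 else 2)) (((\z.(\u.(\v.z))) true) 4)) * (let w = (if false then (\p.6) else ((\q.(\r.5)) 6)) in 1))) then 7 else (((let s = false in (((\y.(if false then 1 else 2)) (((\z.(\u.(\v.z))) true) 4)) * (let w = (if false then (\p.6) else ((\q.(\r.5)) 6)) in 1))) - 8) * 4))
step 2: [beta@0.0.0] (if (((if false then 1 else 2) * (let w = (if false then (\p.6) else ((\q.(\r.5)) 6)) in 1)) == (((\y.(if false then 1 else 2)) (((\z.(\u.(\v.z))) true) 4)) * (let w = (if false then (\p.6) else ((\q.(\r.5)) 6)) in 1))) then 7 else (((let s = false in (((\y.(if false then 1 else 2)) (((\z.(\u.(\v.z))) true) 4)) * (let w = (if false then (\p.6) else ((\q.(\r.5)) 6)) in 1))) - 8) * 4))
step 3: [if@0.0.0] (if ((2 * (let w = (if false then (\p.6) else ((\q.(\r.5)) 6)) in 1)) == (((\y.(if false then 1 else 2)) (((\z.(\u.(\v.z))) true) 4)) * (let w = (if false then (\p.6) else ((\q.(\r.5)) 6)) in 1))) then 7 else (((let s = false in (((\y.(if false then 1 else 2)) (((\z.(\u.(\v.z))) true) 4)) * (let w = (if false then (\p.6) else ((\q.(\r.5)) 6)) in 1))) - 8) * 4))
step 4: [let@0.0.1] (if ((2 * 1) == (((\y.(if false then 1 else 2)) (((\z.(\u.(\v.z))) true) 4)) * (let w = (if false then (\p.6) else ((\q.(\r.5)) 6)) in 1))) then 7 else (((let s = false in (((\y.(if false then 1 else 2)) (((\z.(\u.(\v.z))) true) 4)) * (let w = (if false then (\p.6) else ((\q.(\r.5)) 6)) in 1))) - 8) * 4))
step 5: [delta@0.0] (if (2 == (((\y.(if false then 1 else 2)) (((\z.(\u.(\v.z))) true) 4)) * (let w = (if false then (\p.6) else ((\q.(\r.5)) 6)) in 1))) then 7 else (((let s = false in (((\y.(if false then 1 else 2)) (((\z.(\u.(\v.z))) true) 4)) * (let w = (if false then (\p.6) else ((\q.(\r.5)) 6)) in 1))) - 8) * 4))
step 6: [beta@0.1.0] (if (2 == ((if false then 1 else 2) * (let w = (if false then (\p.6) else ((\q.(\r.5)) 6)) in 1))) then 7 else (((let s = false in (((\y.(if false then 1 else 2)) (((\z.(\u.(\v.z))) true) 4)) * (let w = (if false then (\p.6) else ((\q.(\r.5)) 6)) in 1))) - 8) * 4))
step 7: [if@0.1.0] (if (2 == (2 * (let w = (if false then (\p.6) else ((\q.(\r.5)) 6)) in 1))) then 7 else (((let s = false in (((\y.(if false then 1 else 2)) (((\z.(\u.(\v.z))) true) 4)) * (let w = (if false then (\p.6) else ((\q.(\r.5)) 6)) in 1))) - 8) * 4))
step 8: [let@0.1.1] (if (2 == (2 * 1)) then 7 else (((let s = false in (((\y.(if false then 1 else 2)) (((\z.(\u.(\v.z))) true) 4)) * (let w = (if false then (\p.6) else ((\q.(\r.5)) 6)) in 1))) - 8) * 4))
step 9: [delta@0.1] (if (2 == 2) then 7 else (((let s = false in (((\y.(if false then 1 else 2)) (((\z.(\u.(\v.z))) true) 4)) * (let w = (if false then (\p.6) else ((\q.(\r.5)) 6)) in 1))) - 8) * 4))
step 10: [delta@0] (if true then 7 else (((let s = false in (((\y.(if false then 1 else 2)) (((\z.(\u.(\v.z))) true) 4)) * (let w = (if false then (\p.6) else ((\q.(\r.5)) 6)) in 1))) - 8) * 4))
step 11: [if@root] 7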